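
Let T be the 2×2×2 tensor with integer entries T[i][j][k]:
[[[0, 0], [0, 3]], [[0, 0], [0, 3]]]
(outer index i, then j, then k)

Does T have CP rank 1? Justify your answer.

If T = a ⊗ b ⊗ c then every fibre of T is a multiple of the corresponding factor, so read the factors off the fibres through the nonzero entry T[0,1,1] = 3.
The mode-1 fibre T[:,1,1] = [3, 3] gives a = [1, 1] (primitive direction); the mode-2 fibre T[0,:,1] = [0, 3] gives b = [0, 1]; then c[k] = T[0,1,k] / (a[0]·b[1]) = [0, 3] / 1 = [0, 3].
Expanding [1, 1] ⊗ [0, 1] ⊗ [0, 3] reproduces all 8 entries of T, so T = [1, 1] ⊗ [0, 1] ⊗ [0, 3] and rank(T) ≤ 1.
Equivalently every frontal slice T[:,:,k] is c[k] times the rank-1 matrix [1, 1] ⊗ [0, 1]. So T has rank 1 (it is nonzero).

Yes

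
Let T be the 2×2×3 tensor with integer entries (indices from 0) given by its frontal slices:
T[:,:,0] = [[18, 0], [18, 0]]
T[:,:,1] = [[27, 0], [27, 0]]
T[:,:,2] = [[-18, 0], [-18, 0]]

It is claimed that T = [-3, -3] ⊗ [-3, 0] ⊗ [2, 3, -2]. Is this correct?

Yes

Reconstruct entrywise from the claimed factors. For example, T[1,1,1] = 0 and Σₗ aₗ[1]bₗ[1]cₗ[1] = (-3)·(0)·(3) = 0; checking all 12 entries, every one matches. The claim holds.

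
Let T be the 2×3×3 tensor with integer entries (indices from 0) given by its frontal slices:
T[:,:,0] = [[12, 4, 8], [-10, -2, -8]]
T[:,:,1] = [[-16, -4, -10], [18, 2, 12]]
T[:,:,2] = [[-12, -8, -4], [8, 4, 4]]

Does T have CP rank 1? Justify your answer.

The mode-3 unfolding of T (rows indexed by k, columns by (i,j) = (0,0), (0,1), (0,2), (1,0), (1,1), (1,2)) is [[12, 4, 8, -10, -2, -8], [-16, -4, -10, 18, 2, 12], [-12, -8, -4, 8, 4, 4]].
There the 3×3 minor on rows k ∈ {0, 1, 2}, columns (i,j) ∈ {(0,0), (0,1), (0,2)} is det [[12, 4, 8], [-16, -4, -10], [-12, -8, -4]] = 96 ≠ 0, so this unfolding has rank ≥ 3; CP rank is at least every unfolding rank, so rank(T) ≥ 3.
In particular rank(T) ≥ 3 > 1, so T is not rank-1.

No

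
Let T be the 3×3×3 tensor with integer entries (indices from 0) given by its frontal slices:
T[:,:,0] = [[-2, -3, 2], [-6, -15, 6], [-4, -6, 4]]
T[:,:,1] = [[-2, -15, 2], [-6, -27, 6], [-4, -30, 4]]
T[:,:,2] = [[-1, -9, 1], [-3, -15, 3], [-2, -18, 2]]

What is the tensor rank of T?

Lower bound: the mode-1 unfolding of T (rows indexed by i, columns by (j,k) = (0,0), (0,1), (0,2), (1,0), (1,1), (1,2), (2,0), (2,1), (2,2)) is [[-2, -2, -1, -3, -15, -9, 2, 2, 1], [-6, -6, -3, -15, -27, -15, 6, 6, 3], [-4, -4, -2, -6, -30, -18, 4, 4, 2]].
There the 2×2 minor on rows i ∈ {0, 1}, columns (j,k) ∈ {(0,0), (1,0)} is det [[-2, -3], [-6, -15]] = 12 ≠ 0, so this unfolding has rank ≥ 2; CP rank is at least every unfolding rank, so rank(T) ≥ 2. (Unfolding ranks only ever bound the CP rank from below — rank(T) can be strictly larger than all of them — so the matching upper bound has to come from an explicit 2-term decomposition.)
Upper bound — finding two terms. Write S_k = T[:,:,k] for the frontal slices: S₀ = [[-2, -3, 2], [-6, -15, 6], [-4, -6, 4]], S₁ = [[-2, -15, 2], [-6, -27, 6], [-4, -30, 4]], S₂ = [[-1, -9, 1], [-3, -15, 3], [-2, -18, 2]].
If T = a₁ ⊗ b₁ ⊗ c₁ + a₂ ⊗ b₂ ⊗ c₂ then each S_k = c₁[k]·a₁b₁ᵀ + c₂[k]·a₂b₂ᵀ. S₀ and S₁ are linearly independent, so a₁b₁ᵀ and a₂b₂ᵀ must span the same plane of matrices: they are the rank-1 matrices of the form x·S₀ + y·S₁.
The 2×2 minor of x·S₀ + y·S₁ on rows {0,1}, columns {0,1} is 12·x² − 24·xy − 36·y² = 12·(x − 3·y)(x + y), vanishing at (x:y) = (3:1) and (1:-1).
M₁ = 3·S₀ + S₁ = [[-8, -24, 8], [-24, -72, 24], [-16, -48, 16]] = (-8)·(1, 3, 2)(1, 3, -1)ᵀ and M₂ = S₀ − S₁ = [[0, 12, 0], [0, 12, 0], [0, 24, 0]] = 12·(1, 1, 2)(0, 1, 0)ᵀ, so take a₁ = (1, 3, 2), b₁ = (1, 3, -1), a₂ = (1, 1, 2), b₂ = (0, 1, 0).
Each slice is an integer combination of E₁ = a₁b₁ᵀ and E₂ = a₂b₂ᵀ: S₀ = −2·E₁ + 3·E₂, S₁ = −2·E₁ − 9·E₂, S₂ = −E₁ − 6·E₂; reading off coefficients, c₁ = (-2, -2, -1) and c₂ = (3, -9, -6).
Hence T = (1, 3, 2) ⊗ (1, 3, -1) ⊗ (-2, -2, -1) + (1, 1, 2) ⊗ (0, 1, 0) ⊗ (3, -9, -6), so rank(T) ≤ 2.
These bounds meet, so rank(T) = 2.

2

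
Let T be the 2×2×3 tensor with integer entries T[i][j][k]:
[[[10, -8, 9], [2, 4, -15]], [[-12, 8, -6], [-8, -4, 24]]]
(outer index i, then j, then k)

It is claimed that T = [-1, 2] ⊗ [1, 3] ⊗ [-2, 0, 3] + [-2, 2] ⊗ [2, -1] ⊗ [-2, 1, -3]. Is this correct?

No

Reconstruct entry (0,0,1) from the claimed factors: Σₗ aₗ[0]bₗ[0]cₗ[1] = (-1)·(1)·(0) + (-2)·(2)·(1) = -4, but T[0,0,1] = -8. The claim is false.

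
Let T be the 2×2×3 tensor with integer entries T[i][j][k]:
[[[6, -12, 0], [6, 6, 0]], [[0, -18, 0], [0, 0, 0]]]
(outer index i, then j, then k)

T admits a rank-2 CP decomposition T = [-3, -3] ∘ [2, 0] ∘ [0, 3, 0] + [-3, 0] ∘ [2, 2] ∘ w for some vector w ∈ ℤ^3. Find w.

w = [-1, -1, 0]

Subtract the known terms from T to get the rank-1 residual R = [-3, 0] ∘ [2, 2] ∘ w, so R[i,j,k] = a[i]·b[j]·w[k]. Pick indices with nonzero a[0]·b[0] = (-3)·(2) = -6. Only the fibre through (0,0,·) is needed: R[0,0,:] = T[0,0,:] − Σₗ aₗ[0]bₗ[0]cₗ = [6, -12, 0] − (-3)·(2)·[0, 3, 0] = [6, 6, 0]. Then w[k] = R[0,0,k] / -6 for each k, giving w = [6, 6, 0] / -6 = [-1, -1, 0].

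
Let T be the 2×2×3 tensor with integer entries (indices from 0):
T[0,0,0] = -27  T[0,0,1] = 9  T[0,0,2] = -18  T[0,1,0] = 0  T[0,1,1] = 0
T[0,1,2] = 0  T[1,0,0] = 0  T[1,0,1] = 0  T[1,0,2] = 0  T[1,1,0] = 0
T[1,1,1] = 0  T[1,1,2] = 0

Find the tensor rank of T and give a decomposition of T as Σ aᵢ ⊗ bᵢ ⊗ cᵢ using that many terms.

Lower bound: T ≠ 0 (e.g. T[0,0,0] = -27), so rank(T) ≥ 1.
Upper bound: if T = a ⊗ b ⊗ c then every fibre of T is a multiple of the corresponding factor, so read the factors off the fibres through the nonzero entry T[0,0,0] = -27.
The mode-1 fibre T[:,0,0] = [-27, 0] gives a = [1, 0] (primitive direction); the mode-2 fibre T[0,:,0] = [-27, 0] gives b = [1, 0]; then c[k] = T[0,0,k] / (a[0]·b[0]) = [-27, 9, -18] / 1 = [-27, 9, -18].
Expanding [1, 0] ⊗ [1, 0] ⊗ [-27, 9, -18] reproduces all 12 entries of T, so T = [1, 0] ⊗ [1, 0] ⊗ [-27, 9, -18] and rank(T) ≤ 1.
These bounds meet, so rank(T) = 1.
Check entry T[1,0,0] = 0: (0)·(1)·(-27) = 0.

rank(T) = 1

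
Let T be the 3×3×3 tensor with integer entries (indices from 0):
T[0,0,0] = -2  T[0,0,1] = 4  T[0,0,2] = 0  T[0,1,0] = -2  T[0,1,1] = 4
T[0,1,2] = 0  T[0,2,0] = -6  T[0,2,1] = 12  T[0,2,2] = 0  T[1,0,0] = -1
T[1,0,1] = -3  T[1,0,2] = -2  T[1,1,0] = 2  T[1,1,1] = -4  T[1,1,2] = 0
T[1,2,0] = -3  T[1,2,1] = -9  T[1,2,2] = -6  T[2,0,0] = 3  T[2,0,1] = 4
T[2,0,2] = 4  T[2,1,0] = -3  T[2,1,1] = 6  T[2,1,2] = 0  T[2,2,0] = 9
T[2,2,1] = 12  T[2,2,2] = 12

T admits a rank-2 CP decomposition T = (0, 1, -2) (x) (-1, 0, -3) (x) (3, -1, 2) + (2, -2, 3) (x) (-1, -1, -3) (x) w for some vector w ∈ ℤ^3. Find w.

w = (1, -2, 0)

Subtract the known terms from T to get the rank-1 residual R = (2, -2, 3) (x) (-1, -1, -3) (x) w, so R[i,j,k] = a[i]·b[j]·w[k]. Pick indices with nonzero a[0]·b[0] = (2)·(-1) = -2. Only the fibre through (0,0,·) is needed: R[0,0,:] = T[0,0,:] − Σₗ aₗ[0]bₗ[0]cₗ = [-2, 4, 0] − (0)·(-1)·(3, -1, 2) = [-2, 4, 0]. Then w[k] = R[0,0,k] / -2 for each k, giving w = [-2, 4, 0] / -2 = (1, -2, 0).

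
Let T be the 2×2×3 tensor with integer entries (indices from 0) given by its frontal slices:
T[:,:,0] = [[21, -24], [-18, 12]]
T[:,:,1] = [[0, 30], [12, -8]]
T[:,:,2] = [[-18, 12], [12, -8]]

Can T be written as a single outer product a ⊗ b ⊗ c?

No

The mode-2 unfolding of T (rows indexed by j, columns by (i,k) = (0,0), (0,1), (0,2), (1,0), (1,1), (1,2)) is [[21, 0, -18, -18, 12, 12], [-24, 30, 12, 12, -8, -8]].
There the 2×2 minor on rows j ∈ {0, 1}, columns (i,k) ∈ {(0,0), (0,1)} is det [[21, 0], [-24, 30]] = 630 ≠ 0, so this unfolding has rank ≥ 2; CP rank is at least every unfolding rank, so rank(T) ≥ 2.
In particular rank(T) ≥ 2 > 1, so T is not rank-1.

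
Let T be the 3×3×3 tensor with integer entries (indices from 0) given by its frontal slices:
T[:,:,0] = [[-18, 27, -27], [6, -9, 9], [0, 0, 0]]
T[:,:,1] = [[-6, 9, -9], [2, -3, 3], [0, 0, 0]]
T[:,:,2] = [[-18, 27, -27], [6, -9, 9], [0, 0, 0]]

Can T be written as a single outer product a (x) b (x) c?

If T = a (x) b (x) c then every fibre of T is a multiple of the corresponding factor, so read the factors off the fibres through the nonzero entry T[0,0,0] = -18.
The mode-1 fibre T[:,0,0] = [-18, 6, 0] gives a = [3, -1, 0] (primitive direction); the mode-2 fibre T[0,:,0] = [-18, 27, -27] gives b = [2, -3, 3]; then c[k] = T[0,0,k] / (a[0]·b[0]) = [-18, -6, -18] / 6 = [-3, -1, -3].
Expanding [3, -1, 0] (x) [2, -3, 3] (x) [-3, -1, -3] reproduces all 27 entries of T, so T = [3, -1, 0] (x) [2, -3, 3] (x) [-3, -1, -3] and rank(T) ≤ 1.
Equivalently every frontal slice T[:,:,k] is c[k] times the rank-1 matrix [3, -1, 0] (x) [2, -3, 3]. So T has rank 1 (it is nonzero).

Yes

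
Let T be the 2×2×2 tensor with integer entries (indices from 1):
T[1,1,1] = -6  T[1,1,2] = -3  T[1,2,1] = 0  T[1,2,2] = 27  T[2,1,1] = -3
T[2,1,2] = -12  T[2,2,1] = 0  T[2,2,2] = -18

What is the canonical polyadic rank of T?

Lower bound: in the mode-1 unfolding of T (rows indexed by i, columns by (j,k)) the 2×2 minor on rows i ∈ {1, 2}, columns (j,k) ∈ {(1,1), (1,2)} is det [[-6, -3], [-3, -12]] = 63 ≠ 0, so that unfolding has rank ≥ 2 and hence rank(T) ≥ 2 (CP rank is at least every unfolding rank, though it can be larger).
Upper bound: with S_k = T[:,:,k], the two rank-1 terms a₁b₁ᵀ, a₂b₂ᵀ are the rank-1 members of the pencil x·S₁ + y·S₂.
det(x·S₁ + y·S₂) is 189·xy + 378·y² = 189·(x + 2·y)(y), vanishing at (x:y) = (2:-1) and (1:0).
M₁ = 2·S₁ − S₂ = [[-9, -27], [6, 18]] = (-3)·[3, -2][1, 3]ᵀ and M₂ = S₁ = [[-6, 0], [-3, 0]] = (-3)·[2, 1][1, 0]ᵀ, so take a₁ = [3, -2], b₁ = [1, 3], a₂ = [2, 1], b₂ = [1, 0].
Each slice is an integer combination of E₁ = a₁b₁ᵀ and E₂ = a₂b₂ᵀ: S₁ = −3·E₂, S₂ = 3·E₁ − 6·E₂; reading off coefficients, c₁ = [0, 3] and c₂ = [-3, -6].
Hence T = [3, -2] ⊗ [1, 3] ⊗ [0, 3] + [2, 1] ⊗ [1, 0] ⊗ [-3, -6], so rank(T) ≤ 2.
These bounds meet, so rank(T) = 2.

2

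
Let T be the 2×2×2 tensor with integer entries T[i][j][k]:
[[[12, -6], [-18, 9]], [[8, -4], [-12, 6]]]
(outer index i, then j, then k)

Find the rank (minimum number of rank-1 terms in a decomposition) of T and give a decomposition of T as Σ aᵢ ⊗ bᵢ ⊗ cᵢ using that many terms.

rank(T) = 1

Lower bound: T ≠ 0 (e.g. T[0,0,0] = 12), so rank(T) ≥ 1.
Upper bound: if T = a ⊗ b ⊗ c then every fibre of T is a multiple of the corresponding factor, so read the factors off the fibres through the nonzero entry T[0,0,0] = 12.
The mode-1 fibre T[:,0,0] = [12, 8] gives a = [3, 2] (primitive direction); the mode-2 fibre T[0,:,0] = [12, -18] gives b = [2, -3]; then c[k] = T[0,0,k] / (a[0]·b[0]) = [12, -6] / 6 = [2, -1].
Expanding [3, 2] ⊗ [2, -3] ⊗ [2, -1] reproduces all 8 entries of T, so T = [3, 2] ⊗ [2, -3] ⊗ [2, -1] and rank(T) ≤ 1.
These bounds meet, so rank(T) = 1.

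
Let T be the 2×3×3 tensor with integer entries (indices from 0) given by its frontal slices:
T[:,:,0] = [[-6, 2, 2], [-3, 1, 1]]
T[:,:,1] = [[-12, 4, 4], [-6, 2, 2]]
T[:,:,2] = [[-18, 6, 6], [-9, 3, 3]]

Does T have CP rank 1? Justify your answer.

The mode-1 fibre T[:,0,0] = [-6, -3] gives a = [2, 1] (primitive direction); the mode-2 fibre T[0,:,0] = [-6, 2, 2] gives b = [3, -1, -1]; then c[k] = T[0,0,k] / (a[0]·b[0]) = [-6, -12, -18] / 6 = [-1, -2, -3].
Expanding [2, 1] ⊗ [3, -1, -1] ⊗ [-1, -2, -3] reproduces all 18 entries of T, so T = [2, 1] ⊗ [3, -1, -1] ⊗ [-1, -2, -3] and rank(T) ≤ 1.
Equivalently every frontal slice T[:,:,k] is c[k] times the rank-1 matrix [2, 1] ⊗ [3, -1, -1]. So T has rank 1 (it is nonzero).

Yes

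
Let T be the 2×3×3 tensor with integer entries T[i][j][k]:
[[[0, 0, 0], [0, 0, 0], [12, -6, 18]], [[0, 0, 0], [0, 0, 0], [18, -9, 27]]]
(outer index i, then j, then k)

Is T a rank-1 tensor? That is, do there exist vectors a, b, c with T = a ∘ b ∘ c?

If T = a ∘ b ∘ c then every fibre of T is a multiple of the corresponding factor, so read the factors off the fibres through the nonzero entry T[0,2,0] = 12.
The mode-1 fibre T[:,2,0] = [12, 18] gives a = [2, 3] (primitive direction); the mode-2 fibre T[0,:,0] = [0, 0, 12] gives b = [0, 0, 1]; then c[k] = T[0,2,k] / (a[0]·b[2]) = [12, -6, 18] / 2 = [6, -3, 9].
Expanding [2, 3] ∘ [0, 0, 1] ∘ [6, -3, 9] reproduces all 18 entries of T, so T = [2, 3] ∘ [0, 0, 1] ∘ [6, -3, 9] and rank(T) ≤ 1.
Equivalently every frontal slice T[:,:,k] is c[k] times the rank-1 matrix [2, 3] ∘ [0, 0, 1]. So T has rank 1 (it is nonzero).

Yes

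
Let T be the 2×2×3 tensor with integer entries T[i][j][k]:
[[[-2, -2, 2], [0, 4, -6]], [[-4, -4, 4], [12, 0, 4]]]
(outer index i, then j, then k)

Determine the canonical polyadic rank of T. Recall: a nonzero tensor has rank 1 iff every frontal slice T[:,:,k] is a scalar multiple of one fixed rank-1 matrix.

3

Lower bound: the mode-3 unfolding of T (rows indexed by k, columns by (i,j) = (0,0), (0,1), (1,0), (1,1)) is [[-2, 0, -4, 12], [-2, 4, -4, 0], [2, -6, 4, 4]].
There the 3×3 minor on rows k ∈ {0, 1, 2}, columns (i,j) ∈ {(0,0), (0,1), (1,1)} is det [[-2, 0, 12], [-2, 4, 0], [2, -6, 4]] = 16 ≠ 0, so this unfolding has rank ≥ 3; CP rank is at least every unfolding rank, so rank(T) ≥ 3. (Unfolding ranks only ever bound the CP rank from below — rank(T) can be strictly larger than all of them — so the matching upper bound has to come from an explicit 3-term decomposition.)
Upper bound: T is a sum of 3 rank-1 terms, T = [1, -2] ⊗ [0, 1] ⊗ [-4, 2, -4] + [1, 0] ⊗ [0, 1] ⊗ [2, 0, 0] + [1, 2] ⊗ [1, -1] ⊗ [-2, -2, 2] (written with every a and b primitive with positive leading entry and the scale carried by c; CP decompositions are not unique, and this one is verified by expanding entrywise), so rank(T) ≤ 3.
These bounds meet, so rank(T) = 3.
Check entry T[0,1,1] = 4: (1)·(1)·(2) + (1)·(1)·(0) + (1)·(-1)·(-2) = 4.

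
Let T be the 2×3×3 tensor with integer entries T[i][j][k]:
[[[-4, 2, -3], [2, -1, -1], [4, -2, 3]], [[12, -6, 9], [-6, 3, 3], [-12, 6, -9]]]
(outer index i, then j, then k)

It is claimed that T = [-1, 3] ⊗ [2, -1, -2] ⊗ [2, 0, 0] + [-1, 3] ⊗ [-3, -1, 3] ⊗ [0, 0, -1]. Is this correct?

Reconstruct entry (0,0,1) from the claimed factors: Σₗ aₗ[0]bₗ[0]cₗ[1] = (-1)·(2)·(0) + (-1)·(-3)·(0) = 0, but T[0,0,1] = 2. The claim is false.

No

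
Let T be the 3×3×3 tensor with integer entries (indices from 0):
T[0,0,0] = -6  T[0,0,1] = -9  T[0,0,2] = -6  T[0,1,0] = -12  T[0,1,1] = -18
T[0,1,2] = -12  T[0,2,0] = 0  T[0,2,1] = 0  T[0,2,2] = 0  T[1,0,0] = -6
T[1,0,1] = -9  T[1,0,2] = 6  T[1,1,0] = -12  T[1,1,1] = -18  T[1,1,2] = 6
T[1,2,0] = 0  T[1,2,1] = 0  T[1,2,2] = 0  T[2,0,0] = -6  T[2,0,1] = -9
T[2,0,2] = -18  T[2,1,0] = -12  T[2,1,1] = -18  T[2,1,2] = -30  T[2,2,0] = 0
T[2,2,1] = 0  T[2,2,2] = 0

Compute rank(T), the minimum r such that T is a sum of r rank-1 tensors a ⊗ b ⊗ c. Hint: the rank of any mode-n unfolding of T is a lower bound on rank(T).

2

Lower bound: the mode-2 unfolding of T (rows indexed by j, columns by (i,k) = (0,0), (0,1), (0,2), (1,0), (1,1), (1,2), (2,0), (2,1), (2,2)) is [[-6, -9, -6, -6, -9, 6, -6, -9, -18], [-12, -18, -12, -12, -18, 6, -12, -18, -30], [0, 0, 0, 0, 0, 0, 0, 0, 0]].
There the 2×2 minor on rows j ∈ {0, 1}, columns (i,k) ∈ {(0,0), (1,2)} is det [[-6, 6], [-12, 6]] = 36 ≠ 0, so this unfolding has rank ≥ 2; CP rank is at least every unfolding rank, so rank(T) ≥ 2. (Unfolding ranks only ever bound the CP rank from below — rank(T) can be strictly larger than all of them — so the matching upper bound has to come from an explicit 2-term decomposition.)
Upper bound — finding two terms. Write S_k = T[:,:,k] for the frontal slices: S₀ = [[-6, -12, 0], [-6, -12, 0], [-6, -12, 0]], S₁ = [[-9, -18, 0], [-9, -18, 0], [-9, -18, 0]], S₂ = [[-6, -12, 0], [6, 6, 0], [-18, -30, 0]].
If T = a₁ ⊗ b₁ ⊗ c₁ + a₂ ⊗ b₂ ⊗ c₂ then each S_k = c₁[k]·a₁b₁ᵀ + c₂[k]·a₂b₂ᵀ. S₀ and S₂ are linearly independent, so a₁b₁ᵀ and a₂b₂ᵀ must span the same plane of matrices: they are the rank-1 matrices of the form x·S₀ + y·S₂.
The 2×2 minor of x·S₀ + y·S₂ on rows {0,1}, columns {0,1} is 36·xy + 36·y² = 36·(y)(x + y), vanishing at (x:y) = (1:0) and (1:-1).
M₁ = S₀ = [[-6, -12, 0], [-6, -12, 0], [-6, -12, 0]] = (-6)·(1, 1, 1)(1, 2, 0)ᵀ and M₂ = S₀ − S₂ = [[0, 0, 0], [-12, -18, 0], [12, 18, 0]] = (-6)·(0, 1, -1)(2, 3, 0)ᵀ, so take a₁ = (1, 1, 1), b₁ = (1, 2, 0), a₂ = (0, 1, -1), b₂ = (2, 3, 0).
Each slice is an integer combination of E₁ = a₁b₁ᵀ and E₂ = a₂b₂ᵀ: S₀ = −6·E₁, S₁ = −9·E₁, S₂ = −6·E₁ + 6·E₂; reading off coefficients, c₁ = (-6, -9, -6) and c₂ = (0, 0, 6).
Hence T = (1, 1, 1) ⊗ (1, 2, 0) ⊗ (-6, -9, -6) + (0, 1, -1) ⊗ (2, 3, 0) ⊗ (0, 0, 6), so rank(T) ≤ 2.
These bounds meet, so rank(T) = 2.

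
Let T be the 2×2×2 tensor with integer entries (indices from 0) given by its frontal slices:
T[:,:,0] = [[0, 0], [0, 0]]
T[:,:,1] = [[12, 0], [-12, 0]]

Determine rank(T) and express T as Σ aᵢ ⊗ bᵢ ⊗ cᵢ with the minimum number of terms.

Lower bound: T ≠ 0 (e.g. T[0,0,1] = 12), so rank(T) ≥ 1.
Upper bound: the mode-1 fibre T[:,0,1] = [12, -12] gives a = [1, -1] (primitive direction); the mode-2 fibre T[0,:,1] = [12, 0] gives b = [1, 0]; then c[k] = T[0,0,k] / (a[0]·b[0]) = [0, 12] / 1 = [0, 12].
Expanding [1, -1] ⊗ [1, 0] ⊗ [0, 12] reproduces all 8 entries of T, so T = [1, -1] ⊗ [1, 0] ⊗ [0, 12] and rank(T) ≤ 1.
These bounds meet, so rank(T) = 1.

rank(T) = 1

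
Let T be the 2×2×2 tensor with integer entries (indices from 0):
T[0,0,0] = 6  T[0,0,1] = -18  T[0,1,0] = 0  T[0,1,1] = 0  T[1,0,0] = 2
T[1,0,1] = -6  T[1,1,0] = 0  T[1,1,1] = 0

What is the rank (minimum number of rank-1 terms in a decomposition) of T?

1

Lower bound: T ≠ 0 (e.g. T[0,0,0] = 6), so rank(T) ≥ 1.
Upper bound: if T = a ⊗ b ⊗ c then every fibre of T is a multiple of the corresponding factor, so read the factors off the fibres through the nonzero entry T[0,0,0] = 6.
The mode-1 fibre T[:,0,0] = [6, 2] gives a = [3, 1] (primitive direction); the mode-2 fibre T[0,:,0] = [6, 0] gives b = [1, 0]; then c[k] = T[0,0,k] / (a[0]·b[0]) = [6, -18] / 3 = [2, -6].
Expanding [3, 1] ⊗ [1, 0] ⊗ [2, -6] reproduces all 8 entries of T, so T = [3, 1] ⊗ [1, 0] ⊗ [2, -6] and rank(T) ≤ 1.
These bounds meet, so rank(T) = 1.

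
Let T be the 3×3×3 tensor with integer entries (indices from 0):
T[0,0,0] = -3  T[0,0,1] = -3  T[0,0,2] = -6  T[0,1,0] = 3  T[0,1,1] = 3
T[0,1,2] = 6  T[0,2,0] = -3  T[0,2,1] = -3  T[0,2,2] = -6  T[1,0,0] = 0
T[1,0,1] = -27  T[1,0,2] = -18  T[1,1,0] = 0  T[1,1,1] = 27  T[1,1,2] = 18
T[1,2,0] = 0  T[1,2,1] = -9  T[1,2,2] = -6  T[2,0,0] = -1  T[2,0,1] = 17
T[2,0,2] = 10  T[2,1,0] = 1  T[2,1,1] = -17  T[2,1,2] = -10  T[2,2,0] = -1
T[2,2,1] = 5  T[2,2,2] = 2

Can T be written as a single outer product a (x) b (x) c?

The mode-2 unfolding of T (rows indexed by j, columns by (i,k) = (0,0), (0,1), (0,2), (1,0), (1,1), (1,2), (2,0), (2,1), (2,2)) is [[-3, -3, -6, 0, -27, -18, -1, 17, 10], [3, 3, 6, 0, 27, 18, 1, -17, -10], [-3, -3, -6, 0, -9, -6, -1, 5, 2]].
There the 2×2 minor on rows j ∈ {0, 2}, columns (i,k) ∈ {(0,0), (1,1)} is det [[-3, -27], [-3, -9]] = -54 ≠ 0, so this unfolding has rank ≥ 2; CP rank is at least every unfolding rank, so rank(T) ≥ 2.
In particular rank(T) ≥ 2 > 1, so T is not rank-1.

No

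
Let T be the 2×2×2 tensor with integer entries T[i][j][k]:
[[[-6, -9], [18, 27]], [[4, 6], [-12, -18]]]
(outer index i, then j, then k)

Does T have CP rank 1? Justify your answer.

If T = a ⊗ b ⊗ c then every fibre of T is a multiple of the corresponding factor, so read the factors off the fibres through the nonzero entry T[0,0,0] = -6.
The mode-1 fibre T[:,0,0] = [-6, 4] gives a = [3, -2] (primitive direction); the mode-2 fibre T[0,:,0] = [-6, 18] gives b = [1, -3]; then c[k] = T[0,0,k] / (a[0]·b[0]) = [-6, -9] / 3 = [-2, -3].
Expanding [3, -2] ⊗ [1, -3] ⊗ [-2, -3] reproduces all 8 entries of T, so T = [3, -2] ⊗ [1, -3] ⊗ [-2, -3] and rank(T) ≤ 1.
Equivalently every frontal slice T[:,:,k] is c[k] times the rank-1 matrix [3, -2] ⊗ [1, -3]. So T has rank 1 (it is nonzero).

Yes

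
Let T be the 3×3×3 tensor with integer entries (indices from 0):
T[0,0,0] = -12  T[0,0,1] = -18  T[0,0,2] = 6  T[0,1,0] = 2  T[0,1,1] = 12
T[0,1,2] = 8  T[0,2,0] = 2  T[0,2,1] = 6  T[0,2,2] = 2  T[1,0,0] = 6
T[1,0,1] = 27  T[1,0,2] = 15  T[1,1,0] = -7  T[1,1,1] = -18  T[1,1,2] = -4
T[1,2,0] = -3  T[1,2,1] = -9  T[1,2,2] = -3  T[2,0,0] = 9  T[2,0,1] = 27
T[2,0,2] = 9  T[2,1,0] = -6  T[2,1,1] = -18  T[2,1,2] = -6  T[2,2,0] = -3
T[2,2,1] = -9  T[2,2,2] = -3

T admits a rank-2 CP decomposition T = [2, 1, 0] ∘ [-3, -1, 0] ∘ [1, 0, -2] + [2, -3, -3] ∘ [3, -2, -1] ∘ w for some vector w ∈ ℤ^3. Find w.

w = [-1, -3, -1]

Subtract the known terms from T to get the rank-1 residual R = [2, -3, -3] ∘ [3, -2, -1] ∘ w, so R[i,j,k] = a[i]·b[j]·w[k]. Pick indices with nonzero a[0]·b[0] = (2)·(3) = 6. Only the fibre through (0,0,·) is needed: R[0,0,:] = T[0,0,:] − Σₗ aₗ[0]bₗ[0]cₗ = [-12, -18, 6] − (2)·(-3)·[1, 0, -2] = [-6, -18, -6]. Then w[k] = R[0,0,k] / 6 for each k, giving w = [-6, -18, -6] / 6 = [-1, -3, -1].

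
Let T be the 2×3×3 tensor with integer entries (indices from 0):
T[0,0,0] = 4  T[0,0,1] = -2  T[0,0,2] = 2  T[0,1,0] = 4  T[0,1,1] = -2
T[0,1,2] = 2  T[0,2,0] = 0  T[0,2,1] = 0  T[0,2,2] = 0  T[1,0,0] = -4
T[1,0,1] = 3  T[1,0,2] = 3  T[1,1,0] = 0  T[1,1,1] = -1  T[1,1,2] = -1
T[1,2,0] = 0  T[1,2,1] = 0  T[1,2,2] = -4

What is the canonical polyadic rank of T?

3

Lower bound: the mode-3 unfolding of T (rows indexed by k, columns by (i,j) = (0,0), (0,1), (0,2), (1,0), (1,1), (1,2)) is [[4, 4, 0, -4, 0, 0], [-2, -2, 0, 3, -1, 0], [2, 2, 0, 3, -1, -4]].
There the 3×3 minor on rows k ∈ {0, 1, 2}, columns (i,j) ∈ {(0,0), (1,0), (1,1)} is det [[4, -4, 0], [-2, 3, -1], [2, 3, -1]] = 16 ≠ 0, so this unfolding has rank ≥ 3; CP rank is at least every unfolding rank, so rank(T) ≥ 3. (Unfolding ranks only ever bound the CP rank from below — rank(T) can be strictly larger than all of them — so the matching upper bound has to come from an explicit 3-term decomposition.)
Upper bound: T is a sum of 3 rank-1 terms, T = [0, 1] ⊗ [0, 1, -1] ⊗ [1, -1, 2] + [0, 1] ⊗ [2, -1, -1] ⊗ [-1, 1, 2] + [2, -1] ⊗ [1, 1, 0] ⊗ [2, -1, 1] (one valid choice — decompositions are not unique — normalised so each a, b is primitive with positive first nonzero entry; check it by expanding all entries), so rank(T) ≤ 3.
These bounds meet, so rank(T) = 3.
Check entry T[1,0,1] = 3: (1)·(0)·(-1) + (1)·(2)·(1) + (-1)·(1)·(-1) = 3.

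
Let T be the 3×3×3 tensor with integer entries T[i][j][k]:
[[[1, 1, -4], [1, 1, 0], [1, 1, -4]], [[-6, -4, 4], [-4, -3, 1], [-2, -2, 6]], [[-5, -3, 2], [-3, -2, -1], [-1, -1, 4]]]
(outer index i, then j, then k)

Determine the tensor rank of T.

3

Lower bound: the mode-2 unfolding of T (rows indexed by j, columns by (i,k) = (0,0), (0,1), (0,2), (1,0), (1,1), (1,2), (2,0), (2,1), (2,2)) is [[1, 1, -4, -6, -4, 4, -5, -3, 2], [1, 1, 0, -4, -3, 1, -3, -2, -1], [1, 1, -4, -2, -2, 6, -1, -1, 4]].
There the 3×3 minor on rows j ∈ {0, 1, 2}, columns (i,k) ∈ {(0,0), (0,2), (1,0)} is det [[1, -4, -6], [1, 0, -4], [1, -4, -2]] = 16 ≠ 0, so this unfolding has rank ≥ 3; CP rank is at least every unfolding rank, so rank(T) ≥ 3. (This is only a lower bound: in general the CP rank may exceed every unfolding rank, so we still need to exhibit 3 rank-1 terms summing to T.)
Upper bound: T is a sum of 3 rank-1 terms, T = (0, 1, 1) ⊗ (2, 1, 0) ⊗ (-2, -1, -1) + (1, -2, -1) ⊗ (1, 1, 1) ⊗ (1, 1, -2) + (1, -1, -1) ⊗ (1, -1, 1) ⊗ (0, 0, -2) (written with every a and b primitive with positive leading entry and the scale carried by c; CP decompositions are not unique, and this one is verified by expanding entrywise), so rank(T) ≤ 3.
These bounds meet, so rank(T) = 3.
Check entry T[0,1,2] = 0: (0)·(1)·(-1) + (1)·(1)·(-2) + (1)·(-1)·(-2) = 0.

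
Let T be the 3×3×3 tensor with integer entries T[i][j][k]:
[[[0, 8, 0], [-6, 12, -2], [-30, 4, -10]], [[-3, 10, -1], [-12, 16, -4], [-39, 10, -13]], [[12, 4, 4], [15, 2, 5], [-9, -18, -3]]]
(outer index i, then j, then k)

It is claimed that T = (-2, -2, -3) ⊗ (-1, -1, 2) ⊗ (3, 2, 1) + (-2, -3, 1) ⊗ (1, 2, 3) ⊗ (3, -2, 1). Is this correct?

Reconstruct entrywise from the claimed factors. For example, T[2,1,0] = 15 and Σₗ aₗ[2]bₗ[1]cₗ[0] = (-3)·(-1)·(3) + (1)·(2)·(3) = 15; checking all 27 entries, every one matches. The claim holds.

Yes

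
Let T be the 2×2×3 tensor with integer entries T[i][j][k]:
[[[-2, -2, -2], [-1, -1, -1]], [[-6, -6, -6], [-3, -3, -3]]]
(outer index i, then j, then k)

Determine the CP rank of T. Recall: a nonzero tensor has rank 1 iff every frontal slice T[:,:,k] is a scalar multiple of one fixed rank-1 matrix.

Lower bound: T ≠ 0 (e.g. T[0,0,0] = -2), so rank(T) ≥ 1.
Upper bound: if T = a ∘ b ∘ c then every fibre of T is a multiple of the corresponding factor, so read the factors off the fibres through the nonzero entry T[0,0,0] = -2.
The mode-1 fibre T[:,0,0] = [-2, -6] gives a = [1, 3] (primitive direction); the mode-2 fibre T[0,:,0] = [-2, -1] gives b = [2, 1]; then c[k] = T[0,0,k] / (a[0]·b[0]) = [-2, -2, -2] / 2 = [-1, -1, -1].
Expanding [1, 3] ∘ [2, 1] ∘ [-1, -1, -1] reproduces all 12 entries of T, so T = [1, 3] ∘ [2, 1] ∘ [-1, -1, -1] and rank(T) ≤ 1.
These bounds meet, so rank(T) = 1.

1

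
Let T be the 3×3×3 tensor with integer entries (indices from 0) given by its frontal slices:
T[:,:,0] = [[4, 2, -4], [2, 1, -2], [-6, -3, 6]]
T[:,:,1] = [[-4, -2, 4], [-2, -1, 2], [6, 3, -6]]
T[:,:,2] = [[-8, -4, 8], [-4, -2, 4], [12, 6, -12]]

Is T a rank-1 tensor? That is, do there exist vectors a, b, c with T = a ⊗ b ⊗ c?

If T = a ⊗ b ⊗ c then every fibre of T is a multiple of the corresponding factor, so read the factors off the fibres through the nonzero entry T[0,0,0] = 4.
The mode-1 fibre T[:,0,0] = [4, 2, -6] gives a = (2, 1, -3) (primitive direction); the mode-2 fibre T[0,:,0] = [4, 2, -4] gives b = (2, 1, -2); then c[k] = T[0,0,k] / (a[0]·b[0]) = [4, -4, -8] / 4 = (1, -1, -2).
Expanding (2, 1, -3) ⊗ (2, 1, -2) ⊗ (1, -1, -2) reproduces all 27 entries of T, so T = (2, 1, -3) ⊗ (2, 1, -2) ⊗ (1, -1, -2) and rank(T) ≤ 1.
Equivalently every frontal slice T[:,:,k] is c[k] times the rank-1 matrix (2, 1, -3) ⊗ (2, 1, -2). So T has rank 1 (it is nonzero).

Yes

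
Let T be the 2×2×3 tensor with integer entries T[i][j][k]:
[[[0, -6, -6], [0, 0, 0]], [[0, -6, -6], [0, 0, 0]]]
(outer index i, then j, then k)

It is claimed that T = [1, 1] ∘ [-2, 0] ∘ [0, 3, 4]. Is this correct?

Reconstruct entry (0,0,2) from the claimed factors: Σₗ aₗ[0]bₗ[0]cₗ[2] = (1)·(-2)·(4) = -8, but T[0,0,2] = -6. The claim is false.

No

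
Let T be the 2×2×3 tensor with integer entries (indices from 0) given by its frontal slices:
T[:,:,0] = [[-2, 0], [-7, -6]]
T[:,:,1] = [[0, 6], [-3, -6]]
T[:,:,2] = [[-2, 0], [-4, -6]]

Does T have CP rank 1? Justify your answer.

The mode-3 unfolding of T (rows indexed by k, columns by (i,j) = (0,0), (0,1), (1,0), (1,1)) is [[-2, 0, -7, -6], [0, 6, -3, -6], [-2, 0, -4, -6]].
There the 3×3 minor on rows k ∈ {0, 1, 2}, columns (i,j) ∈ {(0,0), (0,1), (1,0)} is det [[-2, 0, -7], [0, 6, -3], [-2, 0, -4]] = -36 ≠ 0, so this unfolding has rank ≥ 3; CP rank is at least every unfolding rank, so rank(T) ≥ 3.
In particular rank(T) ≥ 3 > 1, so T is not rank-1.

No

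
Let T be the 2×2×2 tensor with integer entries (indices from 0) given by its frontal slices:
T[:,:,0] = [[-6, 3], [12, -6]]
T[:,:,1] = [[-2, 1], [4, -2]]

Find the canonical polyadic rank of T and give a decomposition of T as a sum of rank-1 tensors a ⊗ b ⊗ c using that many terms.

rank(T) = 1

Lower bound: T ≠ 0 (e.g. T[0,0,0] = -6), so rank(T) ≥ 1.
Upper bound: if T = a ⊗ b ⊗ c then every fibre of T is a multiple of the corresponding factor, so read the factors off the fibres through the nonzero entry T[0,0,0] = -6.
The mode-1 fibre T[:,0,0] = [-6, 12] gives a = [1, -2] (primitive direction); the mode-2 fibre T[0,:,0] = [-6, 3] gives b = [2, -1]; then c[k] = T[0,0,k] / (a[0]·b[0]) = [-6, -2] / 2 = [-3, -1].
Expanding [1, -2] ⊗ [2, -1] ⊗ [-3, -1] reproduces all 8 entries of T, so T = [1, -2] ⊗ [2, -1] ⊗ [-3, -1] and rank(T) ≤ 1.
These bounds meet, so rank(T) = 1.
Check entry T[1,1,0] = -6: (-2)·(-1)·(-3) = -6.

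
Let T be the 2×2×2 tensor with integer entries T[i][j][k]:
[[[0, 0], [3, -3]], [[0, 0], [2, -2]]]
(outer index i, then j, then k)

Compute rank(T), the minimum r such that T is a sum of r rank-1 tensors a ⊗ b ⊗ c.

1

Lower bound: T ≠ 0 (e.g. T[0,1,0] = 3), so rank(T) ≥ 1.
Upper bound: if T = a ⊗ b ⊗ c then every fibre of T is a multiple of the corresponding factor, so read the factors off the fibres through the nonzero entry T[0,1,0] = 3.
The mode-1 fibre T[:,1,0] = [3, 2] gives a = [3, 2] (primitive direction); the mode-2 fibre T[0,:,0] = [0, 3] gives b = [0, 1]; then c[k] = T[0,1,k] / (a[0]·b[1]) = [3, -3] / 3 = [1, -1].
Expanding [3, 2] ⊗ [0, 1] ⊗ [1, -1] reproduces all 8 entries of T, so T = [3, 2] ⊗ [0, 1] ⊗ [1, -1] and rank(T) ≤ 1.
These bounds meet, so rank(T) = 1.
Check entry T[1,1,1] = -2: (2)·(1)·(-1) = -2.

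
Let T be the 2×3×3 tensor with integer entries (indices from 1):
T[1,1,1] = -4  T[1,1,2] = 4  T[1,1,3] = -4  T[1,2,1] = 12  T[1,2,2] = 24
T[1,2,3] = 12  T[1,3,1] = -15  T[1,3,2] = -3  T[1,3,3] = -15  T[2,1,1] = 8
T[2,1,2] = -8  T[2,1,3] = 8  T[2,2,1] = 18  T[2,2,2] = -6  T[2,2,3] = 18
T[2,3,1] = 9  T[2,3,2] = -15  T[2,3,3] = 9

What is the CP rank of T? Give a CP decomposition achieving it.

rank(T) = 2

Lower bound: the mode-1 unfolding of T (rows indexed by i, columns by (j,k) = (1,1), (1,2), (1,3), (2,1), (2,2), (2,3), (3,1), (3,2), (3,3)) is [[-4, 4, -4, 12, 24, 12, -15, -3, -15], [8, -8, 8, 18, -6, 18, 9, -15, 9]].
There the 2×2 minor on rows i ∈ {1, 2}, columns (j,k) ∈ {(1,1), (2,1)} is det [[-4, 12], [8, 18]] = -168 ≠ 0, so this unfolding has rank ≥ 2; CP rank is at least every unfolding rank, so rank(T) ≥ 2. (Flattening ranks never certify an upper bound on CP rank; for that we must actually write T with 2 rank-1 terms.)
Upper bound — finding two terms. Write S_k = T[:,:,k] for the frontal slices: S₁ = [[-4, 12, -15], [8, 18, 9]], S₂ = [[4, 24, -3], [-8, -6, -15]], S₃ = [[-4, 12, -15], [8, 18, 9]].
If T = a₁ ∘ b₁ ∘ c₁ + a₂ ∘ b₂ ∘ c₂ then each S_k = c₁[k]·a₁b₁ᵀ + c₂[k]·a₂b₂ᵀ. S₁ and S₂ are linearly independent, so a₁b₁ᵀ and a₂b₂ᵀ must span the same plane of matrices: they are the rank-1 matrices of the form x·S₁ + y·S₂.
The 2×2 minor of x·S₁ + y·S₂ on rows {1,2}, columns {1,2} is −168·x² + 168·y² = (-168)·(x − y)(x + y), vanishing at (x:y) = (1:1) and (1:-1).
M₁ = S₁ + S₂ = [[0, 36, -18], [0, 12, -6]] = 6·[3, 1][0, 2, -1]ᵀ and M₂ = S₁ − S₂ = [[-8, -12, -12], [16, 24, 24]] = (-4)·[1, -2][2, 3, 3]ᵀ, so take a₁ = [3, 1], b₁ = [0, 2, -1], a₂ = [1, -2], b₂ = [2, 3, 3].
Each slice is an integer combination of E₁ = a₁b₁ᵀ and E₂ = a₂b₂ᵀ: S₁ = 3·E₁ − 2·E₂, S₂ = 3·E₁ + 2·E₂, S₃ = 3·E₁ − 2·E₂; reading off coefficients, c₁ = [3, 3, 3] and c₂ = [-2, 2, -2].
Hence T = [3, 1] ∘ [0, 2, -1] ∘ [3, 3, 3] + [1, -2] ∘ [2, 3, 3] ∘ [-2, 2, -2], so rank(T) ≤ 2.
These bounds meet, so rank(T) = 2.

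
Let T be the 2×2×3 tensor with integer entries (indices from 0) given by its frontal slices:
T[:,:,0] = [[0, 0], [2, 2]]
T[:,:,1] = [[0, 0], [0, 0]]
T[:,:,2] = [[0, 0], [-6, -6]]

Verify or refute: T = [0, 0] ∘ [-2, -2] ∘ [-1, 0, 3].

Reconstruct entry (1,0,0) from the claimed factors: Σₗ aₗ[1]bₗ[0]cₗ[0] = (0)·(-2)·(-1) = 0, but T[1,0,0] = 2. The claim is false.

No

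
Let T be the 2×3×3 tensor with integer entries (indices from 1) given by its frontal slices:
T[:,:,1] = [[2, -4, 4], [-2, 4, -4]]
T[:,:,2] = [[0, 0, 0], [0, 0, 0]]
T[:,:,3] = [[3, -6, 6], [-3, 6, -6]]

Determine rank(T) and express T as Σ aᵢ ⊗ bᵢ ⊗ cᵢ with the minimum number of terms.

rank(T) = 1

Lower bound: T ≠ 0 (e.g. T[1,1,1] = 2), so rank(T) ≥ 1.
Upper bound: if T = a ⊗ b ⊗ c then every fibre of T is a multiple of the corresponding factor, so read the factors off the fibres through the nonzero entry T[1,1,1] = 2.
The mode-1 fibre T[:,1,1] = [2, -2] gives a = [1, -1] (primitive direction); the mode-2 fibre T[1,:,1] = [2, -4, 4] gives b = [1, -2, 2]; then c[k] = T[1,1,k] / (a[1]·b[1]) = [2, 0, 3] / 1 = [2, 0, 3].
Expanding [1, -1] ⊗ [1, -2, 2] ⊗ [2, 0, 3] reproduces all 18 entries of T, so T = [1, -1] ⊗ [1, -2, 2] ⊗ [2, 0, 3] and rank(T) ≤ 1.
These bounds meet, so rank(T) = 1.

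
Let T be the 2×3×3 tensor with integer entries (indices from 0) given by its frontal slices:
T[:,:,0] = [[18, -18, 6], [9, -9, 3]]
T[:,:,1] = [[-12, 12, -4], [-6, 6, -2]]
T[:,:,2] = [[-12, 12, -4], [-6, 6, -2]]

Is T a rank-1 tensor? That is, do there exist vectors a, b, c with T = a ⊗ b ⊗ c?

The mode-1 fibre T[:,0,0] = [18, 9] gives a = [2, 1] (primitive direction); the mode-2 fibre T[0,:,0] = [18, -18, 6] gives b = [3, -3, 1]; then c[k] = T[0,0,k] / (a[0]·b[0]) = [18, -12, -12] / 6 = [3, -2, -2].
Expanding [2, 1] ⊗ [3, -3, 1] ⊗ [3, -2, -2] reproduces all 18 entries of T, so T = [2, 1] ⊗ [3, -3, 1] ⊗ [3, -2, -2] and rank(T) ≤ 1.
Equivalently every frontal slice T[:,:,k] is c[k] times the rank-1 matrix [2, 1] ⊗ [3, -3, 1]. So T has rank 1 (it is nonzero).

Yes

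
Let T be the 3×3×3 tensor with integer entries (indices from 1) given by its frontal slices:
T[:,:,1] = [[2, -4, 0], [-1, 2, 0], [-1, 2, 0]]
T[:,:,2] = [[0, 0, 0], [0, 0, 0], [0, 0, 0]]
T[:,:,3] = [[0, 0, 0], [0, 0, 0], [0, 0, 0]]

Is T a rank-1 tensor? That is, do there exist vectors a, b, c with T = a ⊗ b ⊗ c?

Yes

If T = a ⊗ b ⊗ c then every fibre of T is a multiple of the corresponding factor, so read the factors off the fibres through the nonzero entry T[1,1,1] = 2.
The mode-1 fibre T[:,1,1] = [2, -1, -1] gives a = (2, -1, -1) (primitive direction); the mode-2 fibre T[1,:,1] = [2, -4, 0] gives b = (1, -2, 0); then c[k] = T[1,1,k] / (a[1]·b[1]) = [2, 0, 0] / 2 = (1, 0, 0).
Expanding (2, -1, -1) ⊗ (1, -2, 0) ⊗ (1, 0, 0) reproduces all 27 entries of T, so T = (2, -1, -1) ⊗ (1, -2, 0) ⊗ (1, 0, 0) and rank(T) ≤ 1.
Equivalently every frontal slice T[:,:,k] is c[k] times the rank-1 matrix (2, -1, -1) ⊗ (1, -2, 0). So T has rank 1 (it is nonzero).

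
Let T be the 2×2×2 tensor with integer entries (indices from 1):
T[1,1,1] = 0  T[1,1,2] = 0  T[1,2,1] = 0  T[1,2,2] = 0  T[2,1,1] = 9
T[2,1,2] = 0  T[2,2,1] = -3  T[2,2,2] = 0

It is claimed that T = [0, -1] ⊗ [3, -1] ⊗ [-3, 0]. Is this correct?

Reconstruct entrywise from the claimed factors. For example, T[2,1,2] = 0 and Σₗ aₗ[2]bₗ[1]cₗ[2] = (-1)·(3)·(0) = 0; checking all 8 entries, every one matches. The claim holds.

Yes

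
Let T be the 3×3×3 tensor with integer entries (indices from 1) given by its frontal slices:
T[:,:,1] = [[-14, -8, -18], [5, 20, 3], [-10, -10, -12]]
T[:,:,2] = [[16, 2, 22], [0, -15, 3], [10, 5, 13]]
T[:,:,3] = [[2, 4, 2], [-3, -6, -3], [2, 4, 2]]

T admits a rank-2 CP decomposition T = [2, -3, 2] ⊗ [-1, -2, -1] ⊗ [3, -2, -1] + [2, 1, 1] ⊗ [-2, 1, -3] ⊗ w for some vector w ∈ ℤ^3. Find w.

w = [2, -3, 0]

Subtract the known terms from T to get the rank-1 residual R = [2, 1, 1] ⊗ [-2, 1, -3] ⊗ w, so R[i,j,k] = a[i]·b[j]·w[k]. Pick indices with nonzero a[1]·b[1] = (2)·(-2) = -4. Only the fibre through (1,1,·) is needed: R[1,1,:] = T[1,1,:] − Σₗ aₗ[1]bₗ[1]cₗ = [-14, 16, 2] − (2)·(-1)·[3, -2, -1] = [-8, 12, 0]. Then w[k] = R[1,1,k] / -4 for each k, giving w = [-8, 12, 0] / -4 = [2, -3, 0].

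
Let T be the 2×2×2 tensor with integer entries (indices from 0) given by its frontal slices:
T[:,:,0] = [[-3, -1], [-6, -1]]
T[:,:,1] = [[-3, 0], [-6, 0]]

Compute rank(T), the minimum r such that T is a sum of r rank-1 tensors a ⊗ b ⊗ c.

Lower bound: in the mode-2 unfolding of T (rows indexed by j, columns by (i,k)) the 2×2 minor on rows j ∈ {0, 1}, columns (i,k) ∈ {(0,0), (0,1)} is det [[-3, -3], [-1, 0]] = -3 ≠ 0, so that unfolding has rank ≥ 2 and hence rank(T) ≥ 2 (CP rank is at least every unfolding rank, though it can be larger).
Upper bound: with S_k = T[:,:,k], the two rank-1 terms a₁b₁ᵀ, a₂b₂ᵀ are the rank-1 members of the pencil x·S₀ + y·S₁.
det(x·S₀ + y·S₁) is −3·x² − 3·xy = (-3)·(x + y)(x), vanishing at (x:y) = (1:-1) and (0:1).
M₁ = S₀ − S₁ = [[0, -1], [0, -1]] = −[1, 1][0, 1]ᵀ and M₂ = S₁ = [[-3, 0], [-6, 0]] = (-3)·[1, 2][1, 0]ᵀ, so take a₁ = [1, 1], b₁ = [0, 1], a₂ = [1, 2], b₂ = [1, 0].
Each slice is an integer combination of E₁ = a₁b₁ᵀ and E₂ = a₂b₂ᵀ: S₀ = −E₁ − 3·E₂, S₁ = −3·E₂; reading off coefficients, c₁ = [-1, 0] and c₂ = [-3, -3].
Hence T = [1, 1] ⊗ [0, 1] ⊗ [-1, 0] + [1, 2] ⊗ [1, 0] ⊗ [-3, -3], so rank(T) ≤ 2.
These bounds meet, so rank(T) = 2.

2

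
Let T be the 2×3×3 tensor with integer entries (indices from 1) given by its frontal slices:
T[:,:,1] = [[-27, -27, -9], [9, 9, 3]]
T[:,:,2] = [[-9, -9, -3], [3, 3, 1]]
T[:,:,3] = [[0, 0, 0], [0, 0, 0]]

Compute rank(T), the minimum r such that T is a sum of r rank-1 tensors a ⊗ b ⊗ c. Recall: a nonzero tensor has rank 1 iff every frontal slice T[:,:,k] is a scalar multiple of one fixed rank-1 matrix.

Lower bound: T ≠ 0 (e.g. T[1,1,1] = -27), so rank(T) ≥ 1.
Upper bound: if T = a ⊗ b ⊗ c then every fibre of T is a multiple of the corresponding factor, so read the factors off the fibres through the nonzero entry T[1,1,1] = -27.
The mode-1 fibre T[:,1,1] = [-27, 9] gives a = [3, -1] (primitive direction); the mode-2 fibre T[1,:,1] = [-27, -27, -9] gives b = [3, 3, 1]; then c[k] = T[1,1,k] / (a[1]·b[1]) = [-27, -9, 0] / 9 = [-3, -1, 0].
Expanding [3, -1] ⊗ [3, 3, 1] ⊗ [-3, -1, 0] reproduces all 18 entries of T, so T = [3, -1] ⊗ [3, 3, 1] ⊗ [-3, -1, 0] and rank(T) ≤ 1.
These bounds meet, so rank(T) = 1.

1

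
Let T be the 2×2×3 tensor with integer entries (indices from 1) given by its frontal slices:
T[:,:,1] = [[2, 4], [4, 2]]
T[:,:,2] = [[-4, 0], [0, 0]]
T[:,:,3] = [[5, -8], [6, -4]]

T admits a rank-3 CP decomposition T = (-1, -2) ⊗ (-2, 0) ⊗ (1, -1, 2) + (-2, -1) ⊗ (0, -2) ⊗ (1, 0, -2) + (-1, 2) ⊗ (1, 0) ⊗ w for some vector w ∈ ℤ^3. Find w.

w = (0, 2, -1)

Subtract the known terms from T to get the rank-1 residual R = (-1, 2) ⊗ (1, 0) ⊗ w, so R[i,j,k] = a[i]·b[j]·w[k]. Pick indices with nonzero a[1]·b[1] = (-1)·(1) = -1. Only the fibre through (1,1,·) is needed: R[1,1,:] = T[1,1,:] − Σₗ aₗ[1]bₗ[1]cₗ = [2, -4, 5] − (-1)·(-2)·(1, -1, 2) − (-2)·(0)·(1, 0, -2) = [0, -2, 1]. Then w[k] = R[1,1,k] / -1 for each k, giving w = [0, -2, 1] / -1 = (0, 2, -1).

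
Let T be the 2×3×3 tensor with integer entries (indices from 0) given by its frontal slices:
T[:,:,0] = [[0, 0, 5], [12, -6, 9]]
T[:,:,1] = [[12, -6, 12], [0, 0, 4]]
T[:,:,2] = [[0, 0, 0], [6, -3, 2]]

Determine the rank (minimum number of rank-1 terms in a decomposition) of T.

3

Lower bound: the mode-3 unfolding of T (rows indexed by k, columns by (i,j) = (0,0), (0,1), (0,2), (1,0), (1,1), (1,2)) is [[0, 0, 5, 12, -6, 9], [12, -6, 12, 0, 0, 4], [0, 0, 0, 6, -3, 2]].
There the 3×3 minor on rows k ∈ {0, 1, 2}, columns (i,j) ∈ {(0,0), (0,2), (1,0)} is det [[0, 5, 12], [12, 12, 0], [0, 0, 6]] = -360 ≠ 0, so this unfolding has rank ≥ 3; CP rank is at least every unfolding rank, so rank(T) ≥ 3. (This is only a lower bound: in general the CP rank may exceed every unfolding rank, so we still need to exhibit 3 rank-1 terms summing to T.)
Upper bound: T is a sum of 3 rank-1 terms, T = [1, -1] (x) [2, -1, 1] (x) [-4, 2, -2] + [1, 1] (x) [0, 0, 1] (x) [1, 2, -2] + [2, 1] (x) [2, -1, 2] (x) [2, 2, 1] (one valid choice — decompositions are not unique — normalised so each a, b is primitive with positive first nonzero entry; check it by expanding all entries), so rank(T) ≤ 3.
These bounds meet, so rank(T) = 3.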